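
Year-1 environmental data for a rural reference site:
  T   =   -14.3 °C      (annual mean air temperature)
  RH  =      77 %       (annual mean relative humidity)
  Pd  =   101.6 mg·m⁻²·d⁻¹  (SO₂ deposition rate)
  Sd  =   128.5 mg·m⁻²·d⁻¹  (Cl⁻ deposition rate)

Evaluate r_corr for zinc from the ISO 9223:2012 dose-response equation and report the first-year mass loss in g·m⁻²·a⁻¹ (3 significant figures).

zinc: T≤10 °C ⇒ hinge +0.038·(-14.3−10) = -0.9234
  sulphur-dioxide contribution → 1.352 μm/a
  chloride contribution → 0.153 μm/a
  ⇒ r_corr(zinc) = 1.505 μm/a
Convert to mass loss: 1.505 μm/a × 7.14 g/cm³ = 10.74 g·m⁻²·a⁻¹

r_corr = 10.7 g·m⁻²·a⁻¹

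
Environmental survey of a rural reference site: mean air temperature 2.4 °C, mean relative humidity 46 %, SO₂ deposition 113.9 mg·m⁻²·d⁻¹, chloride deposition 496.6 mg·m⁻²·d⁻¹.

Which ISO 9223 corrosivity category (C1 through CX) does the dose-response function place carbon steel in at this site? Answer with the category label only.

carbon steel: f(T) = +0.150·(T−10) [T≤10 °C] = -1.1400
  sulphur-dioxide contribution → 16.67 μm/a
  chloride contribution → 24.05 μm/a
  total first-year rate 40.71 μm/a
ISO 9223 Table 2 (carbon steel): 25 < 40.7 ≤ 50 μm/a ⇒ C3

C3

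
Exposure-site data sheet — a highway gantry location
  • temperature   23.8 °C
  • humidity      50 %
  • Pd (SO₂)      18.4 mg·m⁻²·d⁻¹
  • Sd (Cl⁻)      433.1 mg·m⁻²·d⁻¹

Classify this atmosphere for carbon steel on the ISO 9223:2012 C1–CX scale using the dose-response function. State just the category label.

C4

carbon steel: f(T) = -0.054·(T−10) [T>10 °C] = -0.7452
  SO₂ term: 1.77·18.4^0.52·exp(0.02·50-0.7452) = 10.38
  Sd branch = 0.102·Sd^0.62·e^(0.033·RH+0.04·T) = 59.34 μm/a
  sum: 10.38 + 59.34 → r_corr = 69.72 μm/a
Category bounds: 50…80 μm/a bracket r_corr ⇒ C4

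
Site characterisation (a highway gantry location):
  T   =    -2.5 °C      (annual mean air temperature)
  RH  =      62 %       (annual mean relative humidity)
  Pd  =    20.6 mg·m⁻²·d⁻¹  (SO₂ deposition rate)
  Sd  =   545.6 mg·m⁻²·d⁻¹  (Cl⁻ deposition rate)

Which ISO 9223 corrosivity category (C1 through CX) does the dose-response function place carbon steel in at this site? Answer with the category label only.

carbon steel: temperature factor f = +0.150·(-12.5) = -1.8750
  Pd branch = 1.77·Pd^0.52·e^(0.02·RH+f) = 4.523 μm/a
  Cl⁻ term: 0.102·545.6^0.62·exp(0.033·62+0.04·-2.5) = 35.53
  r_corr = 4.523 + 35.53 = 40.05 μm/a
ISO 9223 Table 2 (carbon steel): 25 < 40.1 ≤ 50 μm/a ⇒ C3

C3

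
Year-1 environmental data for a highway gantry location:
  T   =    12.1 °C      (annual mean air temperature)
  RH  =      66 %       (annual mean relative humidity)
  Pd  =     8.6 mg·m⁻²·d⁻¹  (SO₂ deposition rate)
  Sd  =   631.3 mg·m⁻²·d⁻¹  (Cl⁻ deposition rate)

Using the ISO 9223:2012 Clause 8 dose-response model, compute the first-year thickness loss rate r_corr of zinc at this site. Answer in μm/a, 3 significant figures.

zinc: temperature factor f = -0.071·(2.1) = -0.1491
  SO₂ term: 0.0129·8.6^0.44·exp(0.046·66-0.1491) = 0.5964
  Sd branch = 0.0175·Sd^0.57·e^(0.008·RH+0.085·T) = 3.275 μm/a
  sum: 0.5964 + 3.275 → r_corr = 3.871 μm/a

r_corr = 3.87 μm/a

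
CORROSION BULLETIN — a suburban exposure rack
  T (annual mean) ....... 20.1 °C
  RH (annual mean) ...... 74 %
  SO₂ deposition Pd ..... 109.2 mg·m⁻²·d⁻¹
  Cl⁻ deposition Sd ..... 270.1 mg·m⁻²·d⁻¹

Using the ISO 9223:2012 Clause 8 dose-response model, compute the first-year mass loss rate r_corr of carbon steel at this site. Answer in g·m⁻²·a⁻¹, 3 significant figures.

carbon steel: f(T) = -0.054·(T−10) [T>10 °C] = -0.5454
  Pd branch = 1.77·Pd^0.52·e^(0.02·RH+f) = 51.73 μm/a
  Cl⁻ term: 0.102·270.1^0.62·exp(0.033·74+0.04·20.1) = 84.31
  r_corr = 51.73 + 84.31 = 136 μm/a
Convert to mass loss: 136 μm/a × 7.85 g/cm³ = 1068 g·m⁻²·a⁻¹

r_corr = 1.07e+03 g·m⁻²·a⁻¹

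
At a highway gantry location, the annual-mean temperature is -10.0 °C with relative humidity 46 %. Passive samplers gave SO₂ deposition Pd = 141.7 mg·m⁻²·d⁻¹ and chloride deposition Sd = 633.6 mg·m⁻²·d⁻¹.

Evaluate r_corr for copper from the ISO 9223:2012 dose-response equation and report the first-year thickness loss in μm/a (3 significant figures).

copper: T≤10 °C ⇒ hinge +0.126·(-10.0−10) = -2.5200
  Pd branch = 0.0053·Pd^0.26·e^(0.059·RH+f) = 0.02333 μm/a
  Sd branch = 0.01025·Sd^0.27·e^(0.036·RH+0.049·T) = 0.1878 μm/a
  sum: 0.02333 + 0.1878 → r_corr = 0.2111 μm/a

r_corr = 0.211 μm/a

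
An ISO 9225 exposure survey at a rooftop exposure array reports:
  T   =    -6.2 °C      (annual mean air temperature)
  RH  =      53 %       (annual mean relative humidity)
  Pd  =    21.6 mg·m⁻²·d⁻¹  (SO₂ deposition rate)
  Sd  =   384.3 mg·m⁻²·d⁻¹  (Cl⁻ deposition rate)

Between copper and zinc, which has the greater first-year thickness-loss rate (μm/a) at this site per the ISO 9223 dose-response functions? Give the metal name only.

zinc

copper: f(T) = +0.126·(T−10) [T≤10 °C] = -2.0412
  sulphur-dioxide contribution → 0.0349 μm/a
  chloride contribution → 0.2543 μm/a
  total first-year rate 0.2892 μm/a
zinc: temperature factor f = +0.038·(-16.2) = -0.6156
  sulphur-dioxide contribution → 0.3085 μm/a
  chloride contribution → 0.4694 μm/a
  total first-year rate 0.7779 μm/a
Ordering by μm/a: zinc (0.778) > copper (0.289)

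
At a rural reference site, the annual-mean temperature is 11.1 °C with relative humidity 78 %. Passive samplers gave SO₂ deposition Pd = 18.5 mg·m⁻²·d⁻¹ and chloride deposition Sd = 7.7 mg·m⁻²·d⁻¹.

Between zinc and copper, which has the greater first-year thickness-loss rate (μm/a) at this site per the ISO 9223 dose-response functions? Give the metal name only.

zinc

zinc: T>10 °C ⇒ hinge -0.071·(11.1−10) = -0.0781
  sulphur-dioxide contribution → 1.558 μm/a
  chloride contribution → 0.2686 μm/a
  total first-year rate 1.826 μm/a
copper: f(T) = -0.080·(T−10) [T>10 °C] = -0.0880
  sulphur-dioxide contribution → 1.033 μm/a
  chloride contribution → 0.5079 μm/a
  total first-year rate 1.541 μm/a
Ordering by μm/a: zinc (1.83) > copper (1.54)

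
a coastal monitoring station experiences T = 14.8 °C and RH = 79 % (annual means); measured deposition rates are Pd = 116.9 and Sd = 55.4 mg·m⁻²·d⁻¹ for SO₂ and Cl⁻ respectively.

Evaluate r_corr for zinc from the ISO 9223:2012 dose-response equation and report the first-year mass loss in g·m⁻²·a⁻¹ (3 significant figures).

r_corr = 28.3 g·m⁻²·a⁻¹

zinc: temperature factor f = -0.071·(4.8) = -0.3408
  Pd branch = 0.0129·Pd^0.44·e^(0.046·RH+f) = 2.823 μm/a
  Cl⁻ term: 0.0175·55.4^0.57·exp(0.008·79+0.085·14.8) = 1.142
  r_corr = 2.823 + 1.142 = 3.965 μm/a
Convert to mass loss: 3.965 μm/a × 7.14 g/cm³ = 28.31 g·m⁻²·a⁻¹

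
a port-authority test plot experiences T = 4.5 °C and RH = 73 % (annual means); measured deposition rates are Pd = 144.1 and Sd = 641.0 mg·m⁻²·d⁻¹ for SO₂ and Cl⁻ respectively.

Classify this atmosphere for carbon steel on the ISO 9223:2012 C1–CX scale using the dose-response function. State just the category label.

carbon steel: f(T) = +0.150·(T−10) [T≤10 °C] = -0.8250
  SO₂ term: 1.77·144.1^0.52·exp(0.02·73-0.8250) = 44.28
  Cl⁻ term: 0.102·641.0^0.62·exp(0.033·73+0.04·4.5) = 74.69
  r_corr = 44.28 + 74.69 = 119 μm/a
ISO 9223 Table 2 (carbon steel): 80 < 119 ≤ 200 μm/a ⇒ C5

C5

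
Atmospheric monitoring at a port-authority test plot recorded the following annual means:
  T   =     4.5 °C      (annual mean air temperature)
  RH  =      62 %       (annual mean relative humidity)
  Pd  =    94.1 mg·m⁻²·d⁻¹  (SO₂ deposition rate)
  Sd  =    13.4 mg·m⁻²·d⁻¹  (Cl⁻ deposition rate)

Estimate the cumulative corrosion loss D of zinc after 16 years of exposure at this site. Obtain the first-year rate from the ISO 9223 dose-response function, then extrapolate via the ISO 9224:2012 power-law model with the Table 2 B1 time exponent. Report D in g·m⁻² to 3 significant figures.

zinc: T≤10 °C ⇒ hinge +0.038·(4.5−10) = -0.2090
  Pd branch = 0.0129·Pd^0.44·e^(0.046·RH+f) = 1.339 μm/a
  Sd branch = 0.0175·Sd^0.57·e^(0.008·RH+0.085·T) = 0.1849 μm/a
  sum: 1.339 + 0.1849 → r_corr = 1.524 μm/a
Power-law: D(16) = r_corr · 16^0.813
  D(16) = 1.524 × 16^0.813 = 1.524 × 9.527 = 14.52 μm
  Mass loss = 14.52 μm × 7.14 g/cm³ = 103.7 g·m⁻²

D(16) = 104 g·m⁻²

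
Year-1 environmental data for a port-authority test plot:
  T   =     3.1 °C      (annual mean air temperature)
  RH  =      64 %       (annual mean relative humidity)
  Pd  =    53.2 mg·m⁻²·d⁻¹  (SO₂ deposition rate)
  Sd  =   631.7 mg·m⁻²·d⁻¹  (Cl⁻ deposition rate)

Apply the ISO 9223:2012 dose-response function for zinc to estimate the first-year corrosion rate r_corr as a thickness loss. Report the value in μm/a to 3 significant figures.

r_corr = 2.58 μm/a

zinc: f(T) = +0.038·(T−10) [T≤10 °C] = -0.2622
  sulphur-dioxide contribution → 1.083 μm/a
  chloride contribution → 1.5 μm/a
  ⇒ r_corr(zinc) = 2.583 μm/a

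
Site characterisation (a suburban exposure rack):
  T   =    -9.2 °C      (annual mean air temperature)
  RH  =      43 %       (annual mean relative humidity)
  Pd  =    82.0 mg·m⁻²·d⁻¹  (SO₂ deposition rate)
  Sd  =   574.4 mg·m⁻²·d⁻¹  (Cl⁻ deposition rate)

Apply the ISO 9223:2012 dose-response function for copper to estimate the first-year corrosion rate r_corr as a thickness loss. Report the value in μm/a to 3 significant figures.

r_corr = 0.189 μm/a

copper: temperature factor f = +0.126·(-19.2) = -2.4192
  Pd branch = 0.0053·Pd^0.26·e^(0.059·RH+f) = 0.01875 μm/a
  Sd branch = 0.01025·Sd^0.27·e^(0.036·RH+0.049·T) = 0.1707 μm/a
  r_corr = 0.01875 + 0.1707 = 0.1894 μm/a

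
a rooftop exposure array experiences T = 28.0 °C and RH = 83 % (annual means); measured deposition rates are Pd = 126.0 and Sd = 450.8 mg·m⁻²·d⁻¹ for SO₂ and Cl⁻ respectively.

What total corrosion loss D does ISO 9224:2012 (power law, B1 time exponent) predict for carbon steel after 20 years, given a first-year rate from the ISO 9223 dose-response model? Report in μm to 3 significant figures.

carbon steel: f(T) = -0.054·(T−10) [T>10 °C] = -0.9720
  sulphur-dioxide contribution → 43.55 μm/a
  chloride contribution → 213.8 μm/a
  ⇒ r_corr(carbon steel) = 257.3 μm/a
ISO 9224: D(t) = r_corr · t^b with b = 0.523 (carbon steel, B1)
  D(20) = 257.3 × 20^0.523 = 257.3 × 4.791 = 1233 μm

D(20) = 1.23e+03 μm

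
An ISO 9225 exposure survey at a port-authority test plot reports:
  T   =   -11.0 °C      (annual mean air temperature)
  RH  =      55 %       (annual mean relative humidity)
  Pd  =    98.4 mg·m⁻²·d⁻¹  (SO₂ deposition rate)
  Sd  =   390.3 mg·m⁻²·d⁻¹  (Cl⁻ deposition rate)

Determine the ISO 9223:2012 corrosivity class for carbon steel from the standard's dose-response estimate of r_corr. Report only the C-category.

carbon steel: T≤10 °C ⇒ hinge +0.150·(-11.0−10) = -3.1500
  Pd branch = 1.77·Pd^0.52·e^(0.02·RH+f) = 2.478 μm/a
  Cl⁻ term: 0.102·390.3^0.62·exp(0.033·55+0.04·-11.0) = 16.31
  r_corr = 2.478 + 16.31 = 18.79 μm/a
18.8 μm/a falls in (1.3, 25] for carbon steel → category C2

C2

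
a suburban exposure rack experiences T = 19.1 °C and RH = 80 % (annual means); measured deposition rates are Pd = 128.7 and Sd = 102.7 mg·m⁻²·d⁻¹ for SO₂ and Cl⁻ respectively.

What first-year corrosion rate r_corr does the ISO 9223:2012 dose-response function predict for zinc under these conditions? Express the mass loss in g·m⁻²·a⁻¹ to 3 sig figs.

zinc: T>10 °C ⇒ hinge -0.071·(19.1−10) = -0.6461
  sulphur-dioxide contribution → 2.272 μm/a
  chloride contribution → 2.359 μm/a
  ⇒ r_corr(zinc) = 4.631 μm/a
Convert to mass loss: 4.631 μm/a × 7.14 g/cm³ = 33.06 g·m⁻²·a⁻¹

r_corr = 33.1 g·m⁻²·a⁻¹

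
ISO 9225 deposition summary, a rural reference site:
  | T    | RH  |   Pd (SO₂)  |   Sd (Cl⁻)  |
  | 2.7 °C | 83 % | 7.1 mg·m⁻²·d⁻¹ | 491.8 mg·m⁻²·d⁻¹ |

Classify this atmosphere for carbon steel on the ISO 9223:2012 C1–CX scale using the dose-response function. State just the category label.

carbon steel: temperature factor f = +0.150·(-7.3) = -1.0950
  SO₂ term: 1.77·7.1^0.52·exp(0.02·83-1.0950) = 8.63
  Sd branch = 0.102·Sd^0.62·e^(0.033·RH+0.04·T) = 82.02 μm/a
  sum: 8.63 + 82.02 → r_corr = 90.65 μm/a
ISO 9223 Table 2 (carbon steel): 80 < 90.7 ≤ 200 μm/a ⇒ C5

C5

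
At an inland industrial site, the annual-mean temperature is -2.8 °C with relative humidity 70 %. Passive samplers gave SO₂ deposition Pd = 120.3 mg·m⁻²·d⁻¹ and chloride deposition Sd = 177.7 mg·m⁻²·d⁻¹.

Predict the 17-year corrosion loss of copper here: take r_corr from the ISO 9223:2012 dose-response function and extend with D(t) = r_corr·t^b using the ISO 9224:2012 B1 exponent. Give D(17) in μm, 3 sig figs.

D(17) = 4.49 μm

copper: T≤10 °C ⇒ hinge +0.126·(-2.8−10) = -1.6128
  Pd branch = 0.0053·Pd^0.26·e^(0.059·RH+f) = 0.2282 μm/a
  Sd branch = 0.01025·Sd^0.27·e^(0.036·RH+0.049·T) = 0.4498 μm/a
  r_corr = 0.2282 + 0.4498 = 0.678 μm/a
Power-law: D(17) = r_corr · 17^0.667
  D(17) = 0.678 × 17^0.667 = 0.678 × 6.618 = 4.487 μm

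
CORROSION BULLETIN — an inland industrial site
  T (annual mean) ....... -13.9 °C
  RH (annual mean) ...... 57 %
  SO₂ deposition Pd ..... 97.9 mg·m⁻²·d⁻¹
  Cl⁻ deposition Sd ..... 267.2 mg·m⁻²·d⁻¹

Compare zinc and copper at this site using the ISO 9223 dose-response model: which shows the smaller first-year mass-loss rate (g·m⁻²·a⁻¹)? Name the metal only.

zinc: temperature factor f = +0.038·(-23.9) = -0.9082
  SO₂ term: 0.0129·97.9^0.44·exp(0.046·57-0.9082) = 0.5381
  Cl⁻ term: 0.0175·267.2^0.57·exp(0.008·57+0.085·-13.9) = 0.2048
  sum: 0.5381 + 0.2048 → r_corr = 0.7428 μm/a
  mass loss = 0.7428 μm/a × 7.14 g/cm³ = 5.304 g·m⁻²·a⁻¹
copper: f(T) = +0.126·(T−10) [T≤10 °C] = -3.0114
  Pd branch = 0.0053·Pd^0.26·e^(0.059·RH+f) = 0.02481 μm/a
  Cl⁻ term: 0.01025·267.2^0.27·exp(0.036·57+0.049·-13.9) = 0.1825
  r_corr = 0.02481 + 0.1825 = 0.2073 μm/a
  mass loss = 0.2073 μm/a × 8.96 g/cm³ = 1.858 g·m⁻²·a⁻¹
Ordering by g·m⁻²·a⁻¹: zinc (5.3) > copper (1.86)

copper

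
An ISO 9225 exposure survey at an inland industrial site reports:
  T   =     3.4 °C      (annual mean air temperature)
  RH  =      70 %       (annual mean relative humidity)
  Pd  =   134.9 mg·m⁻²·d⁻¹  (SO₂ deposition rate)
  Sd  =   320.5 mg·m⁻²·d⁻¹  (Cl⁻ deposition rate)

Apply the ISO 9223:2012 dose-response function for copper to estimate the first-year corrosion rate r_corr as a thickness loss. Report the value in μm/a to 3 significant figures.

r_corr = 1.23 μm/a

copper: f(T) = +0.126·(T−10) [T≤10 °C] = -0.8316
  Pd branch = 0.0053·Pd^0.26·e^(0.059·RH+f) = 0.5135 μm/a
  Sd branch = 0.01025·Sd^0.27·e^(0.036·RH+0.049·T) = 0.7146 μm/a
  sum: 0.5135 + 0.7146 → r_corr = 1.228 μm/a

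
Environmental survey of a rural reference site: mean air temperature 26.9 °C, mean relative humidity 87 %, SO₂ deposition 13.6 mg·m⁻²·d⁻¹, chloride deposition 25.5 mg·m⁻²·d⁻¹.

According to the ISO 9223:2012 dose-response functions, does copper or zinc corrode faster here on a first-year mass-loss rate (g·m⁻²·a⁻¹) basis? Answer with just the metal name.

copper

copper: T>10 °C ⇒ hinge -0.080·(26.9−10) = -1.3520
  sulphur-dioxide contribution → 0.4582 μm/a
  chloride contribution → 2.104 μm/a
  total first-year rate 2.563 μm/a
  mass loss = 2.563 μm/a × 8.96 g/cm³ = 22.96 g·m⁻²·a⁻¹
zinc: T>10 °C ⇒ hinge -0.071·(26.9−10) = -1.1999
  sulphur-dioxide contribution → 0.6703 μm/a
  chloride contribution → 2.188 μm/a
  ⇒ r_corr(zinc) = 2.858 μm/a
  mass loss = 2.858 μm/a × 7.14 g/cm³ = 20.41 g·m⁻²·a⁻¹
Ordering by g·m⁻²·a⁻¹: copper (23) > zinc (20.4)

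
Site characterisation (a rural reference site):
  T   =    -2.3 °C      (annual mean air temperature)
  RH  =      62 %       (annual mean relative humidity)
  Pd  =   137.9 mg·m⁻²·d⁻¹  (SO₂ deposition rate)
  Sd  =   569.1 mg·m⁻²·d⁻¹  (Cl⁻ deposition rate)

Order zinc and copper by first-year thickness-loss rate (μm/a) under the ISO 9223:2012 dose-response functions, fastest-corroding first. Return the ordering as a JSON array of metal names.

zinc: T≤10 °C ⇒ hinge +0.038·(-2.3−10) = -0.4674
  SO₂ term: 0.0129·137.9^0.44·exp(0.046·62-0.4674) = 1.224
  Cl⁻ term: 0.0175·569.1^0.57·exp(0.008·62+0.085·-2.3) = 0.879
  sum: 1.224 + 0.879 → r_corr = 2.103 μm/a
copper: temperature factor f = +0.126·(-12.3) = -1.5498
  SO₂ term: 0.0053·137.9^0.26·exp(0.059·62-1.5498) = 0.1571
  Sd branch = 0.01025·Sd^0.27·e^(0.036·RH+0.049·T) = 0.4732 μm/a
  r_corr = 0.1571 + 0.4732 = 0.6303 μm/a
Ordering by μm/a: zinc (2.1) > copper (0.63)

["zinc", "copper"]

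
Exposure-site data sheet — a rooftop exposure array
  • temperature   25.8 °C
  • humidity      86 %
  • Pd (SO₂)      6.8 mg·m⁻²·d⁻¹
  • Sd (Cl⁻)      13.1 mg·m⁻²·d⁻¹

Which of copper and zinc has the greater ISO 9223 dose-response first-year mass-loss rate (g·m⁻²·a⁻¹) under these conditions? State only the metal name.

copper: f(T) = -0.080·(T−10) [T>10 °C] = -1.2640
  Pd branch = 0.0053·Pd^0.26·e^(0.059·RH+f) = 0.3939 μm/a
  Sd branch = 0.01025·Sd^0.27·e^(0.036·RH+0.049·T) = 1.607 μm/a
  sum: 0.3939 + 1.607 → r_corr = 2.001 μm/a
  mass loss = 2.001 μm/a × 8.96 g/cm³ = 17.93 g·m⁻²·a⁻¹
zinc: T>10 °C ⇒ hinge -0.071·(25.8−10) = -1.1218
  Pd branch = 0.0129·Pd^0.44·e^(0.046·RH+f) = 0.5102 μm/a
  Sd branch = 0.0175·Sd^0.57·e^(0.008·RH+0.085·T) = 1.352 μm/a
  r_corr = 0.5102 + 1.352 = 1.863 μm/a
  mass loss = 1.863 μm/a × 7.14 g/cm³ = 13.3 g·m⁻²·a⁻¹
Ordering by g·m⁻²·a⁻¹: copper (17.9) > zinc (13.3)

copper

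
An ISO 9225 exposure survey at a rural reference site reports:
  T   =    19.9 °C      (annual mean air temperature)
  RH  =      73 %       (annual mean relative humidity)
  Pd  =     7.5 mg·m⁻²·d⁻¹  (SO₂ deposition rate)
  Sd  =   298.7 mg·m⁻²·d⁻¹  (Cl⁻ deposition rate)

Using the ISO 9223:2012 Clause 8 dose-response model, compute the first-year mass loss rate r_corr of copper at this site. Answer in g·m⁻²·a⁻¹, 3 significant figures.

r_corr = 18.4 g·m⁻²·a⁻¹

copper: f(T) = -0.080·(T−10) [T>10 °C] = -0.7920
  SO₂ term: 0.0053·7.5^0.26·exp(0.059·73-0.7920) = 0.3008
  Sd branch = 0.01025·Sd^0.27·e^(0.036·RH+0.049·T) = 1.753 μm/a
  r_corr = 0.3008 + 1.753 = 2.054 μm/a
Convert to mass loss: 2.054 μm/a × 8.96 g/cm³ = 18.4 g·m⁻²·a⁻¹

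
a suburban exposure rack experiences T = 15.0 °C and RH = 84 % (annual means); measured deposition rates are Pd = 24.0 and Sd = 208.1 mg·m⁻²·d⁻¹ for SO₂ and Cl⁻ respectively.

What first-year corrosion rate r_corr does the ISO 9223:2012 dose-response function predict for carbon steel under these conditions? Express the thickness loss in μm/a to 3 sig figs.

r_corr = 119 μm/a

carbon steel: T>10 °C ⇒ hinge -0.054·(15.0−10) = -0.2700
  SO₂ term: 1.77·24.0^0.52·exp(0.02·84-0.2700) = 37.85
  Cl⁻ term: 0.102·208.1^0.62·exp(0.033·84+0.04·15.0) = 81.35
  r_corr = 37.85 + 81.35 = 119.2 μm/a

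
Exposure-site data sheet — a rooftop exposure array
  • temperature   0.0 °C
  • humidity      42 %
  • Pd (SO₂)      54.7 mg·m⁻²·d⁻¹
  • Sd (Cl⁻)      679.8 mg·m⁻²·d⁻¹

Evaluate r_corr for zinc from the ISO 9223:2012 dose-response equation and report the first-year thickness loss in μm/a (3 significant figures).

r_corr = 1.36 μm/a

zinc: f(T) = +0.038·(T−10) [T≤10 °C] = -0.3800
  SO₂ term: 0.0129·54.7^0.44·exp(0.046·42-0.3800) = 0.3543
  Sd branch = 0.0175·Sd^0.57·e^(0.008·RH+0.085·T) = 1.008 μm/a
  r_corr = 0.3543 + 1.008 = 1.362 μm/a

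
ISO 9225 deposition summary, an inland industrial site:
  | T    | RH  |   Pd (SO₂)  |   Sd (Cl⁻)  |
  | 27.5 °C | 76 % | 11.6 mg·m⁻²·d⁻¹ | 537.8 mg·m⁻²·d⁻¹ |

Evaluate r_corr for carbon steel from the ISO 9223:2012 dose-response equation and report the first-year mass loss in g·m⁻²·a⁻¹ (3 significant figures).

carbon steel: f(T) = -0.054·(T−10) [T>10 °C] = -0.9450
  sulphur-dioxide contribution → 11.25 μm/a
  chloride contribution → 185.6 μm/a
  total first-year rate 196.8 μm/a
Convert to mass loss: 196.8 μm/a × 7.85 g/cm³ = 1545 g·m⁻²·a⁻¹

r_corr = 1.55e+03 g·m⁻²·a⁻¹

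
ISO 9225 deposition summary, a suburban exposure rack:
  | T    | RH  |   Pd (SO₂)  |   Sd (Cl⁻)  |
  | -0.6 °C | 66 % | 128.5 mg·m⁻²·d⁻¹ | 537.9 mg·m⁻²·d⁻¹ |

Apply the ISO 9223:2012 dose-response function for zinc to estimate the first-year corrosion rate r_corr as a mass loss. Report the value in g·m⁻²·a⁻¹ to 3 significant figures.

zinc: temperature factor f = +0.038·(-10.6) = -0.4028
  sulphur-dioxide contribution → 1.521 μm/a
  chloride contribution → 1.016 μm/a
  total first-year rate 2.536 μm/a
Convert to mass loss: 2.536 μm/a × 7.14 g/cm³ = 18.11 g·m⁻²·a⁻¹

r_corr = 18.1 g·m⁻²·a⁻¹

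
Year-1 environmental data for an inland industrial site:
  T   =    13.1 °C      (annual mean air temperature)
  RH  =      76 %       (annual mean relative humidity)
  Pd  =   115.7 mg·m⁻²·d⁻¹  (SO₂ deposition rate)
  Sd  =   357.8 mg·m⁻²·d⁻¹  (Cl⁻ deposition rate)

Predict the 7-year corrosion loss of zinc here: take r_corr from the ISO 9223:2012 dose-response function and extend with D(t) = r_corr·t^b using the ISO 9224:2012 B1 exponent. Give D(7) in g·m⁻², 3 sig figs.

zinc: f(T) = -0.071·(T−10) [T>10 °C] = -0.2201
  Pd branch = 0.0129·Pd^0.44·e^(0.046·RH+f) = 2.762 μm/a
  Sd branch = 0.0175·Sd^0.57·e^(0.008·RH+0.085·T) = 2.794 μm/a
  sum: 2.762 + 2.794 → r_corr = 5.556 μm/a
ISO 9224: D(t) = r_corr · t^b with b = 0.813 (zinc, B1)
  D(7) = 5.556 × 7^0.813 = 5.556 × 4.865 = 27.03 μm
  Mass loss = 27.03 μm × 7.14 g/cm³ = 193 g·m⁻²

D(7) = 193 g·m⁻²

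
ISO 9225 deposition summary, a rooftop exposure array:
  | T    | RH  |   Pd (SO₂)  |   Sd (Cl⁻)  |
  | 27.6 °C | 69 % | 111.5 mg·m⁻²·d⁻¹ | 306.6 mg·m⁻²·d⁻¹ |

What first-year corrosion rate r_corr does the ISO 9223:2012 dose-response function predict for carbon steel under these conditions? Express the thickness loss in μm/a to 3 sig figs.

r_corr = 136 μm/a

carbon steel: temperature factor f = -0.054·(17.6) = -0.9504
  sulphur-dioxide contribution → 31.56 μm/a
  chloride contribution → 104.4 μm/a
  ⇒ r_corr(carbon steel) = 135.9 μm/a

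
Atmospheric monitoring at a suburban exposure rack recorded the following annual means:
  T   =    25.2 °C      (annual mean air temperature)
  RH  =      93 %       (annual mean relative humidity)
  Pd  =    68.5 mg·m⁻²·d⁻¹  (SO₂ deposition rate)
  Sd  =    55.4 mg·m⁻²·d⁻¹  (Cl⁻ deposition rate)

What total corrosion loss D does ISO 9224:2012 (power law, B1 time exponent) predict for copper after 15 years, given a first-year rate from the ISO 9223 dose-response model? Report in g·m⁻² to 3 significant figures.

copper: f(T) = -0.080·(T−10) [T>10 °C] = -1.2160
  SO₂ term: 0.0053·68.5^0.26·exp(0.059·93-1.2160) = 1.139
  Cl⁻ term: 0.01025·55.4^0.27·exp(0.036·93+0.049·25.2) = 2.963
  sum: 1.139 + 2.963 → r_corr = 4.102 μm/a
ISO 9224: D(t) = r_corr · t^b with b = 0.667 (copper, B1)
  D(15) = 4.102 × 15^0.667 = 4.102 × 6.088 = 24.97 μm
  Mass loss = 24.97 μm × 8.96 g/cm³ = 223.7 g·m⁻²

D(15) = 224 g·m⁻²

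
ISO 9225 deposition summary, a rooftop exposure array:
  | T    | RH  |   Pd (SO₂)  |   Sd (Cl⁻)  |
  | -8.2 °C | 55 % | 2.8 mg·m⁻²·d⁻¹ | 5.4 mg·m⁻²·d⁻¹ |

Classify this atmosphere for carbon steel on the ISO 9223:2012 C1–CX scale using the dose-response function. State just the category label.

C2

carbon steel: T≤10 °C ⇒ hinge +0.150·(-8.2−10) = -2.7300
  Pd branch = 1.77·Pd^0.52·e^(0.02·RH+f) = 0.5924 μm/a
  Cl⁻ term: 0.102·5.4^0.62·exp(0.033·55+0.04·-8.2) = 1.284
  sum: 0.5924 + 1.284 → r_corr = 1.876 μm/a
ISO 9223 Table 2 (carbon steel): 1.3 < 1.88 ≤ 25 μm/a ⇒ C2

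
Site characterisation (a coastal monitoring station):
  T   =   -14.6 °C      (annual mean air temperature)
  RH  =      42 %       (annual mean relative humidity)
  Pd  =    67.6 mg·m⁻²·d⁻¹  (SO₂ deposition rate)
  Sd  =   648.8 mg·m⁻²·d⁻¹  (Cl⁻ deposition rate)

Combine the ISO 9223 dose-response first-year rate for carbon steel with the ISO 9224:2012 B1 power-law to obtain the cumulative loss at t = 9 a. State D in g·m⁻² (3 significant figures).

D(9) = 335 g·m⁻²

carbon steel: f(T) = +0.150·(T−10) [T≤10 °C] = -3.6900
  SO₂ term: 1.77·67.6^0.52·exp(0.02·42-3.6900) = 0.9158
  Sd branch = 0.102·Sd^0.62·e^(0.033·RH+0.04·T) = 12.6 μm/a
  r_corr = 0.9158 + 12.6 = 13.52 μm/a
ISO 9224: D(t) = r_corr · t^b with b = 0.523 (carbon steel, B1)
  D(9) = 13.52 × 9^0.523 = 13.52 × 3.156 = 42.65 μm
  Mass loss = 42.65 μm × 7.85 g/cm³ = 334.8 g·m⁻²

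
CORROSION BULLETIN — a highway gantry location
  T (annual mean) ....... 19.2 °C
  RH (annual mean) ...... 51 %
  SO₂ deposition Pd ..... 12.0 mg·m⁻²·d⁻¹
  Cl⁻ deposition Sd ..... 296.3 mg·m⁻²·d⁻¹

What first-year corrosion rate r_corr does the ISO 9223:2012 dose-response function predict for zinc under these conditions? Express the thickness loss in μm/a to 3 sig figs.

zinc: temperature factor f = -0.071·(9.2) = -0.6532
  sulphur-dioxide contribution → 0.2092 μm/a
  chloride contribution → 3.451 μm/a
  total first-year rate 3.66 μm/a

r_corr = 3.66 μm/a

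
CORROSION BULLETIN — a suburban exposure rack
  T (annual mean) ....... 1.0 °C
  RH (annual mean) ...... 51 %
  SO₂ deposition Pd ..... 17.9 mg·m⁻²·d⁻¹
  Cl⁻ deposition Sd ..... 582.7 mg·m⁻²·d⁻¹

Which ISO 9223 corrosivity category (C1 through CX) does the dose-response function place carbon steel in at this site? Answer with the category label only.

C3

carbon steel: temperature factor f = +0.150·(-9.0) = -1.3500
  sulphur-dioxide contribution → 5.703 μm/a
  chloride contribution → 29.61 μm/a
  ⇒ r_corr(carbon steel) = 35.32 μm/a
35.3 μm/a falls in (25, 50] for carbon steel → category C3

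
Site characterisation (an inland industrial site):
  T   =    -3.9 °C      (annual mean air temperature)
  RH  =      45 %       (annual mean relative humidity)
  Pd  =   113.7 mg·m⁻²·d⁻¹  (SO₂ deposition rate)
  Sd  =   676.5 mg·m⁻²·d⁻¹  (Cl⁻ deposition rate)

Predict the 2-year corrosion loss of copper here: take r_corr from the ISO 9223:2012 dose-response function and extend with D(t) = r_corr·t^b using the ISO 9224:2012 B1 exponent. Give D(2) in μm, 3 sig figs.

copper: T≤10 °C ⇒ hinge +0.126·(-3.9−10) = -1.7514
  sulphur-dioxide contribution → 0.04479 μm/a
  chloride contribution → 0.2486 μm/a
  total first-year rate 0.2934 μm/a
Power-law: D(2) = r_corr · 2^0.667
  D(2) = 0.2934 × 2^0.667 = 0.2934 × 1.588 = 0.4658 μm

D(2) = 0.466 μm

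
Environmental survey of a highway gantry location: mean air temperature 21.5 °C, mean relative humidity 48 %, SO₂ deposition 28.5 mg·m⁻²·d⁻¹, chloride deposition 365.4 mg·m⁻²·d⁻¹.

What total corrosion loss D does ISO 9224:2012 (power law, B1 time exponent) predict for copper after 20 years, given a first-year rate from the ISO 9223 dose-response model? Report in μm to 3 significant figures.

D(20) = 6.64 μm

copper: f(T) = -0.080·(T−10) [T>10 °C] = -0.9200
  SO₂ term: 0.0053·28.5^0.26·exp(0.059·48-0.9200) = 0.08569
  Cl⁻ term: 0.01025·365.4^0.27·exp(0.036·48+0.049·21.5) = 0.8141
  r_corr = 0.08569 + 0.8141 = 0.8998 μm/a
Long-term exponent b (ISO 9224 Table 2, B1) = 0.667
  D(20) = 0.8998 × 20^0.667 = 0.8998 × 7.375 = 6.636 μm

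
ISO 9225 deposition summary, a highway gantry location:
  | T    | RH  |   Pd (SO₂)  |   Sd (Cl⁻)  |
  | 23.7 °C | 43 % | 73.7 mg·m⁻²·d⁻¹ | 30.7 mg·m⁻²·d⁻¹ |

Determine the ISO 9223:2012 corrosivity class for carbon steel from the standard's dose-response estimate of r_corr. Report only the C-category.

carbon steel: temperature factor f = -0.054·(13.7) = -0.7398
  Pd branch = 1.77·Pd^0.52·e^(0.02·RH+f) = 18.67 μm/a
  Cl⁻ term: 0.102·30.7^0.62·exp(0.033·43+0.04·23.7) = 9.091
  r_corr = 18.67 + 9.091 = 27.77 μm/a
Category bounds: 25…50 μm/a bracket r_corr ⇒ C3

C3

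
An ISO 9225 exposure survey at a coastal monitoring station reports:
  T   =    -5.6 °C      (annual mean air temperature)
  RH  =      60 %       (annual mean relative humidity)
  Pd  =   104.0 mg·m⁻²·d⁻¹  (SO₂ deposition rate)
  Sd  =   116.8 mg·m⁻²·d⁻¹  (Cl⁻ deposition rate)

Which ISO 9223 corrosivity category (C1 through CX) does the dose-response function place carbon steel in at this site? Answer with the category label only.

carbon steel: f(T) = +0.150·(T−10) [T≤10 °C] = -2.3400
  SO₂ term: 1.77·104.0^0.52·exp(0.02·60-2.3400) = 6.335
  Cl⁻ term: 0.102·116.8^0.62·exp(0.033·60+0.04·-5.6) = 11.3
  sum: 6.335 + 11.3 → r_corr = 17.63 μm/a
Category bounds: 1.3…25 μm/a bracket r_corr ⇒ C2

C2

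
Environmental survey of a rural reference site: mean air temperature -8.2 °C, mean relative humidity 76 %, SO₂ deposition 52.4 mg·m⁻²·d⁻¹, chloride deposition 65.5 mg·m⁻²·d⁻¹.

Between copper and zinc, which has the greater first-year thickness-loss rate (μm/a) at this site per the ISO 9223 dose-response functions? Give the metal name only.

copper: temperature factor f = +0.126·(-18.2) = -2.2932
  Pd branch = 0.0053·Pd^0.26·e^(0.059·RH+f) = 0.1327 μm/a
  Sd branch = 0.01025·Sd^0.27·e^(0.036·RH+0.049·T) = 0.3272 μm/a
  r_corr = 0.1327 + 0.3272 = 0.4599 μm/a
zinc: T≤10 °C ⇒ hinge +0.038·(-8.2−10) = -0.6916
  SO₂ term: 0.0129·52.4^0.44·exp(0.046·76-0.6916) = 1.216
  Sd branch = 0.0175·Sd^0.57·e^(0.008·RH+0.085·T) = 0.1736 μm/a
  sum: 1.216 + 0.1736 → r_corr = 1.39 μm/a
Ordering by μm/a: zinc (1.39) > copper (0.46)

zinc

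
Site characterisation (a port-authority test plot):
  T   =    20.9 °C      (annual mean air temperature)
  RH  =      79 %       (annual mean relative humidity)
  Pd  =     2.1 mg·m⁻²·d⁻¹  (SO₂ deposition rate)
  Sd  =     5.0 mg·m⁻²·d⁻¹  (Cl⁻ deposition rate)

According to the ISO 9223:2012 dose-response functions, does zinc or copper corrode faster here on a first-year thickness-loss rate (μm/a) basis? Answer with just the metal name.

zinc: f(T) = -0.071·(T−10) [T>10 °C] = -0.7739
  Pd branch = 0.0129·Pd^0.44·e^(0.046·RH+f) = 0.3122 μm/a
  Sd branch = 0.0175·Sd^0.57·e^(0.008·RH+0.085·T) = 0.4869 μm/a
  sum: 0.3122 + 0.4869 → r_corr = 0.7992 μm/a
copper: f(T) = -0.080·(T−10) [T>10 °C] = -0.8720
  Pd branch = 0.0053·Pd^0.26·e^(0.059·RH+f) = 0.2842 μm/a
  Cl⁻ term: 0.01025·5.0^0.27·exp(0.036·79+0.049·20.9) = 0.7574
  sum: 0.2842 + 0.7574 → r_corr = 1.042 μm/a
Ordering by μm/a: copper (1.04) > zinc (0.799)

copper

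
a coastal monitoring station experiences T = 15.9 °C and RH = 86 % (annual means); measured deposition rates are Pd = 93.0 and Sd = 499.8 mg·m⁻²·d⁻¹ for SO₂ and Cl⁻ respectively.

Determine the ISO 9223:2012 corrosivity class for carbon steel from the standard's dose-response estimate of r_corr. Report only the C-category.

CX

carbon steel: temperature factor f = -0.054·(5.9) = -0.3186
  SO₂ term: 1.77·93.0^0.52·exp(0.02·86-0.3186) = 75.89
  Sd branch = 0.102·Sd^0.62·e^(0.033·RH+0.04·T) = 155.1 μm/a
  sum: 75.89 + 155.1 → r_corr = 231 μm/a
Category bounds: 200…700 μm/a bracket r_corr ⇒ CX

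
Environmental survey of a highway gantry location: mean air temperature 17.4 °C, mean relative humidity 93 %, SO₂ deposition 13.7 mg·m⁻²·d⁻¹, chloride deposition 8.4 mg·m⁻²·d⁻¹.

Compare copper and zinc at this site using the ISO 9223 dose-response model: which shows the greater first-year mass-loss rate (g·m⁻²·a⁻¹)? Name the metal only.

copper

copper: T>10 °C ⇒ hinge -0.080·(17.4−10) = -0.5920
  Pd branch = 0.0053·Pd^0.26·e^(0.059·RH+f) = 1.399 μm/a
  Sd branch = 0.01025·Sd^0.27·e^(0.036·RH+0.049·T) = 1.215 μm/a
  sum: 1.399 + 1.215 → r_corr = 2.614 μm/a
  mass loss = 2.614 μm/a × 8.96 g/cm³ = 23.42 g·m⁻²·a⁻¹
zinc: T>10 °C ⇒ hinge -0.071·(17.4−10) = -0.5254
  Pd branch = 0.0129·Pd^0.44·e^(0.046·RH+f) = 1.74 μm/a
  Cl⁻ term: 0.0175·8.4^0.57·exp(0.008·93+0.085·17.4) = 0.5436
  r_corr = 1.74 + 0.5436 = 2.283 μm/a
  mass loss = 2.283 μm/a × 7.14 g/cm³ = 16.3 g·m⁻²·a⁻¹
Ordering by g·m⁻²·a⁻¹: copper (23.4) > zinc (16.3)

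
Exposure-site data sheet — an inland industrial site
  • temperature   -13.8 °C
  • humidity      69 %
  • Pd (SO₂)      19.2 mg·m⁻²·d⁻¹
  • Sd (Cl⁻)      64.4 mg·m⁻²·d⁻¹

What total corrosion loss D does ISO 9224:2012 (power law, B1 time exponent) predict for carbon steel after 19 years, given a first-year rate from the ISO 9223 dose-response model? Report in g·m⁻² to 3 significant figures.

D(19) = 311 g·m⁻²

carbon steel: temperature factor f = +0.150·(-23.8) = -3.5700
  Pd branch = 1.77·Pd^0.52·e^(0.02·RH+f) = 0.9208 μm/a
  Sd branch = 0.102·Sd^0.62·e^(0.033·RH+0.04·T) = 7.573 μm/a
  sum: 0.9208 + 7.573 → r_corr = 8.494 μm/a
ISO 9224: D(t) = r_corr · t^b with b = 0.523 (carbon steel, B1)
  D(19) = 8.494 × 19^0.523 = 8.494 × 4.664 = 39.62 μm
  Mass loss = 39.62 μm × 7.85 g/cm³ = 311 g·m⁻²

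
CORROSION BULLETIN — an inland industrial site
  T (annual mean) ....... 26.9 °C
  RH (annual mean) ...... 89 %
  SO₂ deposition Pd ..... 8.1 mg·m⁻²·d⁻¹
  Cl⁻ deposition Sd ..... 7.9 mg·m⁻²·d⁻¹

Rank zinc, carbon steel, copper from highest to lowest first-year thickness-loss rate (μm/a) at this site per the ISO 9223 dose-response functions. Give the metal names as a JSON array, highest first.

zinc: temperature factor f = -0.071·(16.9) = -1.1999
  sulphur-dioxide contribution → 0.5851 μm/a
  chloride contribution → 1.14 μm/a
  ⇒ r_corr(zinc) = 1.725 μm/a
carbon steel: T>10 °C ⇒ hinge -0.054·(26.9−10) = -0.9126
  sulphur-dioxide contribution → 12.51 μm/a
  chloride contribution → 20.32 μm/a
  ⇒ r_corr(carbon steel) = 32.83 μm/a
copper: T>10 °C ⇒ hinge -0.080·(26.9−10) = -1.3520
  sulphur-dioxide contribution → 0.4506 μm/a
  chloride contribution → 1.648 μm/a
  total first-year rate 2.099 μm/a
Ordering by μm/a: carbon steel (32.8) > copper (2.1) > zinc (1.73)

["carbon steel", "copper", "zinc"]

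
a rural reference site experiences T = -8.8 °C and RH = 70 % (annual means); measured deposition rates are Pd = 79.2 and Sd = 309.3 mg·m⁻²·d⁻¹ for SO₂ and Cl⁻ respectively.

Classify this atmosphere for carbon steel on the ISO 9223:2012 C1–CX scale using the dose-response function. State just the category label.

C3

carbon steel: T≤10 °C ⇒ hinge +0.150·(-8.8−10) = -2.8200
  sulphur-dioxide contribution → 4.155 μm/a
  chloride contribution → 25.29 μm/a
  ⇒ r_corr(carbon steel) = 29.45 μm/a
29.4 μm/a falls in (25, 50] for carbon steel → category C3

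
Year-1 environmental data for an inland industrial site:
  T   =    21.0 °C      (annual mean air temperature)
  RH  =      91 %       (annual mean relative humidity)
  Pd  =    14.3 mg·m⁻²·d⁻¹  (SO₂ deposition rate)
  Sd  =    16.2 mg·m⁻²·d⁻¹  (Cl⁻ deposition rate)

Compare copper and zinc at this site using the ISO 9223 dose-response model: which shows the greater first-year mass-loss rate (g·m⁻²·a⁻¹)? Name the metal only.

copper: temperature factor f = -0.080·(11.0) = -0.8800
  SO₂ term: 0.0053·14.3^0.26·exp(0.059·91-0.8800) = 0.9423
  Sd branch = 0.01025·Sd^0.27·e^(0.036·RH+0.049·T) = 1.61 μm/a
  sum: 0.9423 + 1.61 → r_corr = 2.553 μm/a
  mass loss = 2.553 μm/a × 8.96 g/cm³ = 22.87 g·m⁻²·a⁻¹
zinc: temperature factor f = -0.071·(11.0) = -0.7810
  Pd branch = 0.0129·Pd^0.44·e^(0.046·RH+f) = 1.252 μm/a
  Cl⁻ term: 0.0175·16.2^0.57·exp(0.008·91+0.085·21.0) = 1.056
  r_corr = 1.252 + 1.056 = 2.309 μm/a
  mass loss = 2.309 μm/a × 7.14 g/cm³ = 16.48 g·m⁻²·a⁻¹
Ordering by g·m⁻²·a⁻¹: copper (22.9) > zinc (16.5)

copper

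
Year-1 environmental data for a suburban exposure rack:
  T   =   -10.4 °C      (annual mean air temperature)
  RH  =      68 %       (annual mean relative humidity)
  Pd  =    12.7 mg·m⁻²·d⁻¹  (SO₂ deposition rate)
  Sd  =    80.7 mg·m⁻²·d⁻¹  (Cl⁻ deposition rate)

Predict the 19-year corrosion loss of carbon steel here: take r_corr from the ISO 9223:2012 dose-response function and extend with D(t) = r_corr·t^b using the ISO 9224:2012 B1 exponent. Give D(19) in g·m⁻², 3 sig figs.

carbon steel: T≤10 °C ⇒ hinge +0.150·(-10.4−10) = -3.0600
  sulphur-dioxide contribution → 1.212 μm/a
  chloride contribution → 9.655 μm/a
  ⇒ r_corr(carbon steel) = 10.87 μm/a
Long-term exponent b (ISO 9224 Table 2, B1) = 0.523
  D(19) = 10.87 × 19^0.523 = 10.87 × 4.664 = 50.69 μm
  Mass loss = 50.69 μm × 7.85 g/cm³ = 397.9 g·m⁻²

D(19) = 398 g·m⁻²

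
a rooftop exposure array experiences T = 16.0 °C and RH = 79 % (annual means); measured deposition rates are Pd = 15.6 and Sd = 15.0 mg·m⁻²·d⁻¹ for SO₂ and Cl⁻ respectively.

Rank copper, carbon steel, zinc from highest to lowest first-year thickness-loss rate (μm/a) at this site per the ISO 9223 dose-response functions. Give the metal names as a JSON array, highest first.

["carbon steel", "zinc", "copper"]

copper: temperature factor f = -0.080·(6.0) = -0.4800
  SO₂ term: 0.0053·15.6^0.26·exp(0.059·79-0.4800) = 0.7084
  Sd branch = 0.01025·Sd^0.27·e^(0.036·RH+0.049·T) = 0.8015 μm/a
  r_corr = 0.7084 + 0.8015 = 1.51 μm/a
carbon steel: T>10 °C ⇒ hinge -0.054·(16.0−10) = -0.3240
  Pd branch = 1.77·Pd^0.52·e^(0.02·RH+f) = 25.93 μm/a
  Cl⁻ term: 0.102·15.0^0.62·exp(0.033·79+0.04·16.0) = 14.06
  r_corr = 25.93 + 14.06 = 39.99 μm/a
zinc: T>10 °C ⇒ hinge -0.071·(16.0−10) = -0.4260
  Pd branch = 0.0129·Pd^0.44·e^(0.046·RH+f) = 1.069 μm/a
  Cl⁻ term: 0.0175·15.0^0.57·exp(0.008·79+0.085·16.0) = 0.6005
  sum: 1.069 + 0.6005 → r_corr = 1.669 μm/a
Ordering by μm/a: carbon steel (40) > zinc (1.67) > copper (1.51)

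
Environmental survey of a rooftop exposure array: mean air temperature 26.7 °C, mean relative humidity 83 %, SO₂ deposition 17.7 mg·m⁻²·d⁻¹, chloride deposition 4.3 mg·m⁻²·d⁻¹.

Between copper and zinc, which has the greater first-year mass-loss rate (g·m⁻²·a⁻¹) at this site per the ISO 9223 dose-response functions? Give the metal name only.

copper

copper: temperature factor f = -0.080·(16.7) = -1.3360
  sulphur-dioxide contribution → 0.3938 μm/a
  chloride contribution → 1.116 μm/a
  ⇒ r_corr(copper) = 1.51 μm/a
  mass loss = 1.51 μm/a × 8.96 g/cm³ = 13.53 g·m⁻²·a⁻¹
zinc: f(T) = -0.071·(T−10) [T>10 °C] = -1.1857
  sulphur-dioxide contribution → 0.6352 μm/a
  chloride contribution → 0.7553 μm/a
  total first-year rate 1.39 μm/a
  mass loss = 1.39 μm/a × 7.14 g/cm³ = 9.928 g·m⁻²·a⁻¹
Ordering by g·m⁻²·a⁻¹: copper (13.5) > zinc (9.93)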